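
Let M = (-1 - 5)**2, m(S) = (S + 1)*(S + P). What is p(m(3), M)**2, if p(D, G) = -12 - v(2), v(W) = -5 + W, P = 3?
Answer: 81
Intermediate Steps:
m(S) = (1 + S)*(3 + S) (m(S) = (S + 1)*(S + 3) = (1 + S)*(3 + S))
M = 36 (M = (-6)**2 = 36)
p(D, G) = -9 (p(D, G) = -12 - (-5 + 2) = -12 - 1*(-3) = -12 + 3 = -9)
p(m(3), M)**2 = (-9)**2 = 81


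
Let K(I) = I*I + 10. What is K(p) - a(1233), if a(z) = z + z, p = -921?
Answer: 845785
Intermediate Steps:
K(I) = 10 + I**2 (K(I) = I**2 + 10 = 10 + I**2)
a(z) = 2*z
K(p) - a(1233) = (10 + (-921)**2) - 2*1233 = (10 + 848241) - 1*2466 = 848251 - 2466 = 845785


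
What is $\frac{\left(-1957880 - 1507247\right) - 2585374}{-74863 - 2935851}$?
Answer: $\frac{6050501}{3010714} \approx 2.0097$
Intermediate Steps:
$\frac{\left(-1957880 - 1507247\right) - 2585374}{-74863 - 2935851} = \frac{-3465127 - 2585374}{-3010714} = \left(-6050501\right) \left(- \frac{1}{3010714}\right) = \frac{6050501}{3010714}$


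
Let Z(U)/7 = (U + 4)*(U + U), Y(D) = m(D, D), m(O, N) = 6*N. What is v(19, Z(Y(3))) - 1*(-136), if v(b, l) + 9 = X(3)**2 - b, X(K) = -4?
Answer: 124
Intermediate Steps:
Y(D) = 6*D
Z(U) = 14*U*(4 + U) (Z(U) = 7*((U + 4)*(U + U)) = 7*((4 + U)*(2*U)) = 7*(2*U*(4 + U)) = 14*U*(4 + U))
v(b, l) = 7 - b (v(b, l) = -9 + ((-4)**2 - b) = -9 + (16 - b) = 7 - b)
v(19, Z(Y(3))) - 1*(-136) = (7 - 1*19) - 1*(-136) = (7 - 19) + 136 = -12 + 136 = 124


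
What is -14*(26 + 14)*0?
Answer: 0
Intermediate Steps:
-14*(26 + 14)*0 = -14*40*0 = -560*0 = 0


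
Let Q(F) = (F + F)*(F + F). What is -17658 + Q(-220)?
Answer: 175942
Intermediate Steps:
Q(F) = 4*F² (Q(F) = (2*F)*(2*F) = 4*F²)
-17658 + Q(-220) = -17658 + 4*(-220)² = -17658 + 4*48400 = -17658 + 193600 = 175942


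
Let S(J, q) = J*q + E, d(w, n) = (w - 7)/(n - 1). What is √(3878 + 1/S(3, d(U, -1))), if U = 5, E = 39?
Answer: √6840834/42 ≈ 62.274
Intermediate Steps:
d(w, n) = (-7 + w)/(-1 + n)
S(J, q) = 39 + J*q (S(J, q) = J*q + 39 = 39 + J*q)
√(3878 + 1/S(3, d(U, -1))) = √(3878 + 1/(39 + 3*((-7 + 5)/(-1 - 1)))) = √(3878 + 1/(39 + 3*(-2/(-2)))) = √(3878 + 1/(39 + 3*(-½*(-2)))) = √(3878 + 1/(39 + 3*1)) = √(3878 + 1/(39 + 3)) = √(3878 + 1/42) = √(162877/42) = √6840834/42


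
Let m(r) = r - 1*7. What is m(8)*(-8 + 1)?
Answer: -7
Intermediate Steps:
m(r) = -7 + r (m(r) = r - 7 = -7 + r)
m(8)*(-8 + 1) = (-7 + 8)*(-8 + 1) = 1*(-7) = -7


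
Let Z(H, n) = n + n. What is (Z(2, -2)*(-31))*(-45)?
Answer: -5580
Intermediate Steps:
Z(H, n) = 2*n
(Z(2, -2)*(-31))*(-45) = ((2*(-2))*(-31))*(-45) = -4*(-31)*(-45) = 124*(-45) = -5580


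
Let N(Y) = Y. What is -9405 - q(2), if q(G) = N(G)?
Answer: -9407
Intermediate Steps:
q(G) = G
-9405 - q(2) = -9405 - 1*2 = -9405 - 2 = -9407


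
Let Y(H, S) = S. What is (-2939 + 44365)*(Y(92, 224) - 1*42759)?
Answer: -1762054910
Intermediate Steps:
(-2939 + 44365)*(Y(92, 224) - 1*42759) = (-2939 + 44365)*(224 - 1*42759) = 41426*(224 - 42759) = 41426*(-42535) = -1762054910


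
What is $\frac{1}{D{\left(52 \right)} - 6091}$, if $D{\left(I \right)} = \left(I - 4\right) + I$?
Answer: $- \frac{1}{5991} \approx -0.00016692$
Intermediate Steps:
$D{\left(I \right)} = -4 + 2 I$ ($D{\left(I \right)} = \left(-4 + I\right) + I = -4 + 2 I$)
$\frac{1}{D{\left(52 \right)} - 6091} = \frac{1}{\left(-4 + 2 \cdot 52\right) - 6091} = \frac{1}{\left(-4 + 104\right) - 6091} = \frac{1}{100 - 6091} = \frac{1}{-5991} = - \frac{1}{5991}$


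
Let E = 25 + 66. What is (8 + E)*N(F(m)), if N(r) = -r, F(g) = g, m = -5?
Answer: 495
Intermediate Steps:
E = 91
(8 + E)*N(F(m)) = (8 + 91)*(-1*(-5)) = 99*5 = 495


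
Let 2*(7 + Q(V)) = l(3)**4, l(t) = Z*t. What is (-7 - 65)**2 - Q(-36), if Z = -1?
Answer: 10301/2 ≈ 5150.5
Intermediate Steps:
l(t) = -t
Q(V) = 67/2 (Q(V) = -7 + (-1*3)**4/2 = -7 + (1/2)*(-3)**4 = -7 + (1/2)*81 = -7 + 81/2 = 67/2)
(-7 - 65)**2 - Q(-36) = (-7 - 65)**2 - 1*67/2 = (-72)**2 - 67/2 = 5184 - 67/2 = 10301/2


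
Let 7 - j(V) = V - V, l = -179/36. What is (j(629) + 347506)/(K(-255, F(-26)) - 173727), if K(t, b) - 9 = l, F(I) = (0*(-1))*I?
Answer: -12510468/6254027 ≈ -2.0004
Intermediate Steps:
F(I) = 0 (F(I) = 0*I = 0)
l = -179/36 (l = -179*1/36 = -179/36 ≈ -4.9722)
K(t, b) = 145/36 (K(t, b) = 9 - 179/36 = 145/36)
j(V) = 7 (j(V) = 7 - (V - V) = 7 - 1*0 = 7 + 0 = 7)
(j(629) + 347506)/(K(-255, F(-26)) - 173727) = (7 + 347506)/(145/36 - 173727) = 347513/(-6254027/36) = 347513*(-36/6254027) = -12510468/6254027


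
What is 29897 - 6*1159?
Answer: 22943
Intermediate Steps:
29897 - 6*1159 = 29897 - 1*6954 = 29897 - 6954 = 22943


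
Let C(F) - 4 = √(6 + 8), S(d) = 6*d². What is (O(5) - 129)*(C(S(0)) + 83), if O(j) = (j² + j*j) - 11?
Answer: -7830 - 90*√14 ≈ -8166.8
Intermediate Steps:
C(F) = 4 + √14 (C(F) = 4 + √(6 + 8) = 4 + √14)
O(j) = -11 + 2*j² (O(j) = (j² + j²) - 11 = 2*j² - 11 = -11 + 2*j²)
(O(5) - 129)*(C(S(0)) + 83) = ((-11 + 2*5²) - 129)*((4 + √14) + 83) = ((-11 + 2*25) - 129)*(87 + √14) = ((-11 + 50) - 129)*(87 + √14) = (39 - 129)*(87 + √14) = -90*(87 + √14) = -7830 - 90*√14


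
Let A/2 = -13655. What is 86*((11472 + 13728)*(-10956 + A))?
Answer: -82930075200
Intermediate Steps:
A = -27310 (A = 2*(-13655) = -27310)
86*((11472 + 13728)*(-10956 + A)) = 86*((11472 + 13728)*(-10956 - 27310)) = 86*(25200*(-38266)) = 86*(-964303200) = -82930075200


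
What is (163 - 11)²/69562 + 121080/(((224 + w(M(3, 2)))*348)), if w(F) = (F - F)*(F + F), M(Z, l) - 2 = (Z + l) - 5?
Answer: 212991041/112968688 ≈ 1.8854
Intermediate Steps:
M(Z, l) = -3 + Z + l (M(Z, l) = 2 + ((Z + l) - 5) = 2 + (-5 + Z + l) = -3 + Z + l)
w(F) = 0 (w(F) = 0*(2*F) = 0)
(163 - 11)²/69562 + 121080/(((224 + w(M(3, 2)))*348)) = (163 - 11)²/69562 + 121080/(((224 + 0)*348)) = 152²*(1/69562) + 121080/((224*348)) = 23104*(1/69562) + 121080/77952 = 11552/34781 + 121080*(1/77952) = 11552/34781 + 5045/3248 = 212991041/112968688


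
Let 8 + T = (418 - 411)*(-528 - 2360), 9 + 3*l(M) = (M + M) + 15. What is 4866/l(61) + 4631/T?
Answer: 2301853/20224 ≈ 113.82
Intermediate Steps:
l(M) = 2 + 2*M/3 (l(M) = -3 + ((M + M) + 15)/3 = -3 + (2*M + 15)/3 = -3 + (15 + 2*M)/3 = -3 + (5 + 2*M/3) = 2 + 2*M/3)
T = -20224 (T = -8 + (418 - 411)*(-528 - 2360) = -8 + 7*(-2888) = -8 - 20216 = -20224)
4866/l(61) + 4631/T = 4866/(2 + (⅔)*61) + 4631/(-20224) = 4866/(2 + 122/3) + 4631*(-1/20224) = 4866/(128/3) - 4631/20224 = 4866*(3/128) - 4631/20224 = 7299/64 - 4631/20224 = 2301853/20224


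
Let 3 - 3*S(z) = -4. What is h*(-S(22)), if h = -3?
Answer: 7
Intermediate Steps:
S(z) = 7/3 (S(z) = 1 - 1/3*(-4) = 1 + 4/3 = 7/3)
h*(-S(22)) = -(-3)*7/3 = -3*(-7/3) = 7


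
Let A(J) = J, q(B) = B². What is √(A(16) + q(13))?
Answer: √185 ≈ 13.601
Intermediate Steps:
√(A(16) + q(13)) = √(16 + 13²) = √(16 + 169) = √185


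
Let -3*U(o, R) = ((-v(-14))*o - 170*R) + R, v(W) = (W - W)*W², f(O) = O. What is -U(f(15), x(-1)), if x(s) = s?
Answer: 169/3 ≈ 56.333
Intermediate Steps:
v(W) = 0 (v(W) = 0*W² = 0)
U(o, R) = 169*R/3 (U(o, R) = -(((-1*0)*o - 170*R) + R)/3 = -((0*o - 170*R) + R)/3 = -((0 - 170*R) + R)/3 = -(-170*R + R)/3 = -(-169)*R/3 = 169*R/3)
-U(f(15), x(-1)) = -169*(-1)/3 = -1*(-169/3) = 169/3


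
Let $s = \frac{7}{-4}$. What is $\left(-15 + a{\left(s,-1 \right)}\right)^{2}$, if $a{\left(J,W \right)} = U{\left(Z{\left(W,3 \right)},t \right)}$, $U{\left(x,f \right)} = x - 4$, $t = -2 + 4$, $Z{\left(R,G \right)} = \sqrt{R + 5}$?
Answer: $289$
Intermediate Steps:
$Z{\left(R,G \right)} = \sqrt{5 + R}$
$t = 2$
$s = - \frac{7}{4}$ ($s = 7 \left(- \frac{1}{4}\right) = - \frac{7}{4} \approx -1.75$)
$U{\left(x,f \right)} = -4 + x$ ($U{\left(x,f \right)} = x - 4 = -4 + x$)
$a{\left(J,W \right)} = -4 + \sqrt{5 + W}$
$\left(-15 + a{\left(s,-1 \right)}\right)^{2} = \left(-15 - \left(4 - \sqrt{5 - 1}\right)\right)^{2} = \left(-15 - \left(4 - \sqrt{4}\right)\right)^{2} = \left(-15 + \left(-4 + 2\right)\right)^{2} = \left(-15 - 2\right)^{2} = \left(-17\right)^{2} = 289$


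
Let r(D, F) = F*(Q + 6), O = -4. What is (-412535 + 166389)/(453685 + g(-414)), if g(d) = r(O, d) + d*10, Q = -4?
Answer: -246146/448717 ≈ -0.54856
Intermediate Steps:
r(D, F) = 2*F (r(D, F) = F*(-4 + 6) = F*2 = 2*F)
g(d) = 12*d (g(d) = 2*d + d*10 = 2*d + 10*d = 12*d)
(-412535 + 166389)/(453685 + g(-414)) = (-412535 + 166389)/(453685 + 12*(-414)) = -246146/(453685 - 4968) = -246146/448717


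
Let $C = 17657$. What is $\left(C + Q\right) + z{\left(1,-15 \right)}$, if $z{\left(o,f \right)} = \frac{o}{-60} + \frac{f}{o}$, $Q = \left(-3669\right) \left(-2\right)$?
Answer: $\frac{1498799}{60} \approx 24980.0$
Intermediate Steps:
$Q = 7338$
$z{\left(o,f \right)} = - \frac{o}{60} + \frac{f}{o}$ ($z{\left(o,f \right)} = o \left(- \frac{1}{60}\right) + \frac{f}{o} = - \frac{o}{60} + \frac{f}{o}$)
$\left(C + Q\right) + z{\left(1,-15 \right)} = \left(17657 + 7338\right) - \left(\frac{1}{60} + \frac{15}{1}\right) = 24995 - \frac{901}{60} = \frac{1498799}{60}$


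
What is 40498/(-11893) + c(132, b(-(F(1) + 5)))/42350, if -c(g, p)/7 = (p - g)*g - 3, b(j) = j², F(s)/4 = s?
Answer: -32982709/14390530 ≈ -2.2920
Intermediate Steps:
F(s) = 4*s
c(g, p) = 21 - 7*g*(p - g) (c(g, p) = -7*((p - g)*g - 3) = -7*(g*(p - g) - 3) = -7*(-3 + g*(p - g)) = 21 - 7*g*(p - g))
40498/(-11893) + c(132, b(-(F(1) + 5)))/42350 = 40498/(-11893) + (21 + 7*132² - 7*132*(-(4*1 + 5))²)/42350 = 40498*(-1/11893) + (21 + 7*17424 - 7*132*(-(4 + 5))²)*(1/42350) = -40498/11893 + (21 + 121968 - 7*132*(-1*9)²)*(1/42350) = -40498/11893 + (21 + 121968 - 7*132*(-9)²)*(1/42350) = -40498/11893 + (21 + 121968 - 7*132*81)*(1/42350) = -40498/11893 + (21 + 121968 - 74844)*(1/42350) = -40498/11893 + 47145*(1/42350) = -40498/11893 + 1347/1210 = -32982709/14390530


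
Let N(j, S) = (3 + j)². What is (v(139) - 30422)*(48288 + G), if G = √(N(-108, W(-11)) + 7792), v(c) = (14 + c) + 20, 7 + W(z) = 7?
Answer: -1460663712 - 30249*√18817 ≈ -1.4648e+9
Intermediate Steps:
W(z) = 0 (W(z) = -7 + 7 = 0)
v(c) = 34 + c
G = √18817 (G = √((3 - 108)² + 7792) = √((-105)² + 7792) = √(11025 + 7792) = √18817 ≈ 137.18)
(v(139) - 30422)*(48288 + G) = ((34 + 139) - 30422)*(48288 + √18817) = (173 - 30422)*(48288 + √18817) = -30249*(48288 + √18817) = -1460663712 - 30249*√18817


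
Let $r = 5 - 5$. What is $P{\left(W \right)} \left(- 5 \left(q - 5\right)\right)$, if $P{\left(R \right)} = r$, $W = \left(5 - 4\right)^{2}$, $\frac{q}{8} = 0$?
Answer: $0$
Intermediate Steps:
$q = 0$ ($q = 8 \cdot 0 = 0$)
$W = 1$ ($W = 1^{2} = 1$)
$r = 0$
$P{\left(R \right)} = 0$
$P{\left(W \right)} \left(- 5 \left(q - 5\right)\right) = 0 \left(- 5 \left(0 - 5\right)\right) = 0 \left(\left(-5\right) \left(-5\right)\right) = 0 \cdot 25 = 0$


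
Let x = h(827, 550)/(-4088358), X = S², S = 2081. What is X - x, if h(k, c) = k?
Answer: 17704883709665/4088358 ≈ 4.3306e+6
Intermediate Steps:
X = 4330561 (X = 2081² = 4330561)
x = -827/4088358 (x = 827/(-4088358) = 827*(-1/4088358) = -827/4088358 ≈ -0.00020228)
X - x = 4330561 - 1*(-827/4088358) = 4330561 + 827/4088358 = 17704883709665/4088358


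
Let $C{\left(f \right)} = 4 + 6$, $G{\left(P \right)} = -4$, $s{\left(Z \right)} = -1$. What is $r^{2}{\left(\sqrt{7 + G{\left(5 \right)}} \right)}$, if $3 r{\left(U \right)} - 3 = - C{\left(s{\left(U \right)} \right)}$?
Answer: $\frac{49}{9} \approx 5.4444$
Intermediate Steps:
$C{\left(f \right)} = 10$
$r{\left(U \right)} = - \frac{7}{3}$ ($r{\left(U \right)} = 1 + \frac{\left(-1\right) 10}{3} = 1 + \frac{1}{3} \left(-10\right) = 1 - \frac{10}{3} = - \frac{7}{3}$)
$r^{2}{\left(\sqrt{7 + G{\left(5 \right)}} \right)} = \left(- \frac{7}{3}\right)^{2} = \frac{49}{9}$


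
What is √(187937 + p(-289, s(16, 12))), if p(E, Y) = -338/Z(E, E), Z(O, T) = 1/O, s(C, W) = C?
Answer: √285619 ≈ 534.43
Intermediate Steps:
p(E, Y) = -338*E
√(187937 + p(-289, s(16, 12))) = √(187937 - 338*(-289)) = √(187937 + 97682) = √285619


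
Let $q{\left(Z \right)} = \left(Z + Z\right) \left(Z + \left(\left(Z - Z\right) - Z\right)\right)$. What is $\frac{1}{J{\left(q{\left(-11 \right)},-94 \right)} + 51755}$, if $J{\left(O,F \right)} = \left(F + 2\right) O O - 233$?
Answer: $\frac{1}{51522} \approx 1.9409 \cdot 10^{-5}$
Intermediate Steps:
$q{\left(Z \right)} = 0$ ($q{\left(Z \right)} = 2 Z \left(Z + \left(0 - Z\right)\right) = 2 Z \left(Z - Z\right) = 2 Z 0 = 0$)
$J{\left(O,F \right)} = -233 + O^{2} \left(2 + F\right)$ ($J{\left(O,F \right)} = \left(2 + F\right) O O - 233 = O \left(2 + F\right) O - 233 = O^{2} \left(2 + F\right) - 233 = -233 + O^{2} \left(2 + F\right)$)
$\frac{1}{J{\left(q{\left(-11 \right)},-94 \right)} + 51755} = \frac{1}{\left(-233 + 2 \cdot 0^{2} - 94 \cdot 0^{2}\right) + 51755} = \frac{1}{\left(-233 + 2 \cdot 0 - 0\right) + 51755} = \frac{1}{\left(-233 + 0 + 0\right) + 51755} = \frac{1}{-233 + 51755} = \frac{1}{51522}$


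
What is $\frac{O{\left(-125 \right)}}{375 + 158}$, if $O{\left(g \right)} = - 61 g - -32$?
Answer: $\frac{589}{41} \approx 14.366$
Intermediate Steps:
$O{\left(g \right)} = 32 - 61 g$ ($O{\left(g \right)} = - 61 g + 32 = 32 - 61 g$)
$\frac{O{\left(-125 \right)}}{375 + 158} = \frac{32 - -7625}{375 + 158} = \frac{32 + 7625}{533} = \frac{1}{533} \cdot 7657 = \frac{589}{41}$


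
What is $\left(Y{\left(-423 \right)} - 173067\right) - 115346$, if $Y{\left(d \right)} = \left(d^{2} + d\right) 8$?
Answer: $1139635$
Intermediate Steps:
$Y{\left(d \right)} = 8 d + 8 d^{2}$ ($Y{\left(d \right)} = \left(d + d^{2}\right) 8 = 8 d + 8 d^{2}$)
$\left(Y{\left(-423 \right)} - 173067\right) - 115346 = \left(8 \left(-423\right) \left(1 - 423\right) - 173067\right) - 115346 = \left(8 \left(-423\right) \left(-422\right) - 173067\right) - 115346 = \left(1428048 - 173067\right) - 115346 = 1254981 - 115346 = 1139635$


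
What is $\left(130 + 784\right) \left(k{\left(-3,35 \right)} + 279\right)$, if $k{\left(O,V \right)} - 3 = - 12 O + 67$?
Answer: $351890$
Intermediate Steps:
$k{\left(O,V \right)} = 70 - 12 O$ ($k{\left(O,V \right)} = 3 - \left(-67 + 12 O\right) = 70 - 12 O$)
$\left(130 + 784\right) \left(k{\left(-3,35 \right)} + 279\right) = \left(130 + 784\right) \left(\left(70 - -36\right) + 279\right) = 914 \left(\left(70 + 36\right) + 279\right) = 914 \left(106 + 279\right) = 914 \cdot 385 = 351890$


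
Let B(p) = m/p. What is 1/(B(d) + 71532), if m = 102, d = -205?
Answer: 205/14663958 ≈ 1.3980e-5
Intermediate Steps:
B(p) = 102/p
1/(B(d) + 71532) = 1/(102/(-205) + 71532) = 1/(102*(-1/205) + 71532) = 1/(-102/205 + 71532) = 1/(14663958/205) = 205/14663958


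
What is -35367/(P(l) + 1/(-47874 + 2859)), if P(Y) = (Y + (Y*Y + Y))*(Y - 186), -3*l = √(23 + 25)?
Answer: 210984498008037315/1495313442283523 + 105110028331110000*√3/1495313442283523 ≈ 262.85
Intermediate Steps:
l = -4*√3/3 (l = -√(23 + 25)/3 = -4*√3/3 ≈ -2.3094)
P(Y) = (-186 + Y)*(Y² + 2*Y) (P(Y) = (Y + (Y² + Y))*(-186 + Y) = (Y + (Y + Y²))*(-186 + Y) = (Y² + 2*Y)*(-186 + Y) = (-186 + Y)*(Y² + 2*Y))
-35367/(P(l) + 1/(-47874 + 2859)) = -35367/((-4*√3/3)*(-372 + (-4*√3/3)² - (-736)*√3/3) + 1/(-47874 + 2859)) = -35367/((-4*√3/3)*(-372 + 16/3 + 736*√3/3) + 1/(-45015)) = -35367/((-4*√3/3)*(-1100/3 + 736*√3/3) - 1/45015) = -35367/(-4*√3*(-1100/3 + 736*√3/3)/3 - 1/45015) = -35367/(-1/45015 - 4*√3*(-1100/3 + 736*√3/3)/3)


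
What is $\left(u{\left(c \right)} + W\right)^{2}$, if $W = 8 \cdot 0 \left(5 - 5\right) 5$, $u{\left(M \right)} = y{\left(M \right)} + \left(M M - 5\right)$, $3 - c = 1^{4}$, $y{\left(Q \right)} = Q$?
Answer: $1$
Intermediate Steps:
$c = 2$ ($c = 3 - 1^{4} = 3 - 1 = 2$)
$u{\left(M \right)} = -5 + M + M^{2}$ ($u{\left(M \right)} = M + \left(M M - 5\right) = M + \left(M^{2} - 5\right) = M + \left(-5 + M^{2}\right) = -5 + M + M^{2}$)
$W = 0$ ($W = 8 \cdot 0 \cdot 0 \cdot 5 = 8 \cdot 0 \cdot 5 = 0 \cdot 5 = 0$)
$\left(u{\left(c \right)} + W\right)^{2} = \left(\left(-5 + 2 + 2^{2}\right) + 0\right)^{2} = \left(\left(-5 + 2 + 4\right) + 0\right)^{2} = \left(1 + 0\right)^{2} = 1^{2} = 1$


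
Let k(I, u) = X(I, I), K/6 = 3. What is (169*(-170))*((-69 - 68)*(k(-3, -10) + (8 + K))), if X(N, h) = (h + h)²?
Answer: 244032620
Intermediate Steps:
X(N, h) = 4*h² (X(N, h) = (2*h)² = 4*h²)
K = 18 (K = 6*3 = 18)
k(I, u) = 4*I²
(169*(-170))*((-69 - 68)*(k(-3, -10) + (8 + K))) = (169*(-170))*((-69 - 68)*(4*(-3)² + (8 + 18))) = -(-3936010)*(4*9 + 26) = -(-3936010)*(36 + 26) = -(-3936010)*62 = -28730*(-8494) = 244032620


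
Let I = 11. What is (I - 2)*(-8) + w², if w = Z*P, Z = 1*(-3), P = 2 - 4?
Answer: -36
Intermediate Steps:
P = -2
Z = -3
w = 6 (w = -3*(-2) = 6)
(I - 2)*(-8) + w² = (11 - 2)*(-8) + 6² = 9*(-8) + 36 = -72 + 36 = -36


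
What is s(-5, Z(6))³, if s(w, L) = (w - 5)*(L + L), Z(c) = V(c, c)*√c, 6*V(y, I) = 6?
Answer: -48000*√6 ≈ -1.1758e+5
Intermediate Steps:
V(y, I) = 1 (V(y, I) = (⅙)*6 = 1)
Z(c) = √c (Z(c) = 1*√c = √c)
s(w, L) = 2*L*(-5 + w) (s(w, L) = (-5 + w)*(2*L) = 2*L*(-5 + w))
s(-5, Z(6))³ = (2*√6*(-5 - 5))³ = (2*√6*(-10))³ = (-20*√6)³ = -48000*√6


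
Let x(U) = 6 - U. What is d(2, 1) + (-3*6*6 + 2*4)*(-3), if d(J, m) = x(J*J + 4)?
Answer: 298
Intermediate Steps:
d(J, m) = 2 - J² (d(J, m) = 6 - (J*J + 4) = 6 - (J² + 4) = 6 - (4 + J²) = 6 + (-4 - J²) = 2 - J²)
d(2, 1) + (-3*6*6 + 2*4)*(-3) = (2 - 1*2²) + (-3*6*6 + 2*4)*(-3) = (2 - 1*4) + (-18*6 + 8)*(-3) = (2 - 4) + (-108 + 8)*(-3) = -2 - 100*(-3) = -2 + 300 = 298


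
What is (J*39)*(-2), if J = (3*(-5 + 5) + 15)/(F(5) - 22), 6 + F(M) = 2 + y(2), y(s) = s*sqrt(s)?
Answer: 7605/167 + 585*sqrt(2)/167 ≈ 50.493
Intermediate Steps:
y(s) = s**(3/2)
F(M) = -4 + 2*sqrt(2) (F(M) = -6 + (2 + 2**(3/2)) = -6 + (2 + 2*sqrt(2)) = -4 + 2*sqrt(2))
J = 15/(-26 + 2*sqrt(2)) (J = (3*(-5 + 5) + 15)/((-4 + 2*sqrt(2)) - 22) = (3*0 + 15)/(-26 + 2*sqrt(2)) = (0 + 15)/(-26 + 2*sqrt(2)) = 15/(-26 + 2*sqrt(2)) ≈ -0.64734)
(J*39)*(-2) = ((-195/334 - 15*sqrt(2)/334)*39)*(-2) = (-7605/334 - 585*sqrt(2)/334)*(-2) = 7605/167 + 585*sqrt(2)/167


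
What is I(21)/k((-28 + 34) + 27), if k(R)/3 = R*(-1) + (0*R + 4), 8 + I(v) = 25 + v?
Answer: -38/87 ≈ -0.43678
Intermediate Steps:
I(v) = 17 + v (I(v) = -8 + (25 + v) = 17 + v)
k(R) = 12 - 3*R (k(R) = 3*(R*(-1) + (0*R + 4)) = 3*(-R + (0 + 4)) = 3*(-R + 4) = 3*(4 - R) = 12 - 3*R)
I(21)/k((-28 + 34) + 27) = (17 + 21)/(12 - 3*((-28 + 34) + 27)) = 38/(12 - 3*(6 + 27)) = 38/(12 - 3*33) = 38/(12 - 99) = 38/(-87) = 38*(-1/87) = -38/87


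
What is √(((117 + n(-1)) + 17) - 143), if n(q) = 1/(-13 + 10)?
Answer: 2*I*√21/3 ≈ 3.055*I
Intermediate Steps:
n(q) = -⅓ (n(q) = 1/(-3) = -⅓)
√(((117 + n(-1)) + 17) - 143) = √(((117 - ⅓) + 17) - 143) = √((350/3 + 17) - 143) = √(401/3 - 143) = √(-28/3) = 2*I*√21/3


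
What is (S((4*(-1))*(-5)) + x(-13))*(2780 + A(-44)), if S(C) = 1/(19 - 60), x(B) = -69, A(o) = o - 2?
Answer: -7737220/41 ≈ -1.8871e+5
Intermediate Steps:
A(o) = -2 + o
S(C) = -1/41 (S(C) = 1/(-41) = -1/41)
(S((4*(-1))*(-5)) + x(-13))*(2780 + A(-44)) = (-1/41 - 69)*(2780 + (-2 - 44)) = -2830*(2780 - 46)/41 = -2830/41*2734 = -7737220/41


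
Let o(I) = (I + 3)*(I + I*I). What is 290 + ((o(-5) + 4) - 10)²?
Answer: 2406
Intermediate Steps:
o(I) = (3 + I)*(I + I²)
290 + ((o(-5) + 4) - 10)² = 290 + ((-5*(3 + (-5)² + 4*(-5)) + 4) - 10)² = 290 + ((-5*(3 + 25 - 20) + 4) - 10)² = 290 + ((-5*8 + 4) - 10)² = 290 + ((-40 + 4) - 10)² = 290 + (-36 - 10)² = 290 + (-46)² = 290 + 2116 = 2406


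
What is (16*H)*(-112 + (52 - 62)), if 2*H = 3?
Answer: -2928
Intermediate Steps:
H = 3/2 (H = (½)*3 = 3/2 ≈ 1.5000)
(16*H)*(-112 + (52 - 62)) = (16*(3/2))*(-112 + (52 - 62)) = 24*(-112 - 10) = 24*(-122) = -2928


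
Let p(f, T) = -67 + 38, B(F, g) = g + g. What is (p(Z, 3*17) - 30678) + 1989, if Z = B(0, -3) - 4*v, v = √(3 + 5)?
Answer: -28718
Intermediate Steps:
v = 2*√2 (v = √8 = 2*√2 ≈ 2.8284)
B(F, g) = 2*g
Z = -6 - 8*√2 (Z = 2*(-3) - 8*√2 = -6 - 8*√2 ≈ -17.314)
p(f, T) = -29
(p(Z, 3*17) - 30678) + 1989 = (-29 - 30678) + 1989 = -30707 + 1989 = -28718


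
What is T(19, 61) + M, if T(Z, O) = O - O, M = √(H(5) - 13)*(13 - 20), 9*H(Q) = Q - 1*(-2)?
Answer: -7*I*√110/3 ≈ -24.472*I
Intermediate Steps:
H(Q) = 2/9 + Q/9 (H(Q) = (Q - 1*(-2))/9 = (Q + 2)/9 = (2 + Q)/9 = 2/9 + Q/9)
M = -7*I*√110/3 (M = √((2/9 + (⅑)*5) - 13)*(13 - 20) = √((2/9 + 5/9) - 13)*(-7) = √(7/9 - 13)*(-7) = √(-110/9)*(-7) = (I*√110/3)*(-7) = -7*I*√110/3 ≈ -24.472*I)
T(Z, O) = 0
T(19, 61) + M = 0 - 7*I*√110/3 = -7*I*√110/3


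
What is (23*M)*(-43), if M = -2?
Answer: 1978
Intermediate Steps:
(23*M)*(-43) = (23*(-2))*(-43) = -46*(-43) = 1978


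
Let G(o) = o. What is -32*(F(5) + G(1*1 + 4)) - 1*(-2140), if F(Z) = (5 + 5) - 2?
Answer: 1724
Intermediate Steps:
F(Z) = 8 (F(Z) = 10 - 2 = 8)
-32*(F(5) + G(1*1 + 4)) - 1*(-2140) = -32*(8 + (1*1 + 4)) - 1*(-2140) = -32*(8 + (1 + 4)) + 2140 = -32*(8 + 5) + 2140 = -32*13 + 2140 = -416 + 2140 = 1724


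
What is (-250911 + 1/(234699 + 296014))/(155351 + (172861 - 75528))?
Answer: -66580864771/67051341846 ≈ -0.99298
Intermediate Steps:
(-250911 + 1/(234699 + 296014))/(155351 + (172861 - 75528)) = (-250911 + 1/530713)/(155351 + 97333) = (-250911 + 1/530713)/252684 = -133161729542/530713*1/252684 = -66580864771/67051341846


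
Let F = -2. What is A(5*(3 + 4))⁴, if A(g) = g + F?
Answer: 1185921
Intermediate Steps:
A(g) = -2 + g (A(g) = g - 2 = -2 + g)
A(5*(3 + 4))⁴ = (-2 + 5*(3 + 4))⁴ = (-2 + 5*7)⁴ = (-2 + 35)⁴ = 33⁴ = 1185921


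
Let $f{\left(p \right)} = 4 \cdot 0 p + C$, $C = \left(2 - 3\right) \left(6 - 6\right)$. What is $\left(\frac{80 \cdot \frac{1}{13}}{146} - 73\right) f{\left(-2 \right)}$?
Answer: $0$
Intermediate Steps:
$C = 0$ ($C = \left(-1\right) 0 = 0$)
$f{\left(p \right)} = 0$ ($f{\left(p \right)} = 4 \cdot 0 p + 0 = 0 p + 0 = 0 + 0 = 0$)
$\left(\frac{80 \cdot \frac{1}{13}}{146} - 73\right) f{\left(-2 \right)} = \left(\frac{80 \cdot \frac{1}{13}}{146} - 73\right) 0 = \left(80 \cdot \frac{1}{13} \cdot \frac{1}{146} - 73\right) 0 = \left(\frac{80}{13} \cdot \frac{1}{146} - 73\right) 0 = \left(\frac{40}{949} - 73\right) 0 = \left(- \frac{69237}{949}\right) 0 = 0$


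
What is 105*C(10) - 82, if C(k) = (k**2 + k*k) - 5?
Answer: 20393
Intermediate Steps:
C(k) = -5 + 2*k**2 (C(k) = (k**2 + k**2) - 5 = 2*k**2 - 5 = -5 + 2*k**2)
105*C(10) - 82 = 105*(-5 + 2*10**2) - 82 = 105*(-5 + 2*100) - 82 = 105*(-5 + 200) - 82 = 105*195 - 82 = 20475 - 82 = 20393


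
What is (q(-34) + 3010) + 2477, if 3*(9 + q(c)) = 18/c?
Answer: 93123/17 ≈ 5477.8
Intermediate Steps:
q(c) = -9 + 6/c (q(c) = -9 + (18/c)/3 = -9 + 6/c)
(q(-34) + 3010) + 2477 = ((-9 + 6/(-34)) + 3010) + 2477 = ((-9 + 6*(-1/34)) + 3010) + 2477 = ((-9 - 3/17) + 3010) + 2477 = (-156/17 + 3010) + 2477 = 51014/17 + 2477 = 93123/17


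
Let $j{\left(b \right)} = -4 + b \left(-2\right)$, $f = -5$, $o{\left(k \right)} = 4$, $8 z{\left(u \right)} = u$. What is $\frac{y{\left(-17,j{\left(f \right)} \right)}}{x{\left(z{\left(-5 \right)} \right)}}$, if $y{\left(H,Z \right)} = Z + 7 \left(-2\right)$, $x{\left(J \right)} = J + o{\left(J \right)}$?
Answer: $- \frac{64}{27} \approx -2.3704$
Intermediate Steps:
$z{\left(u \right)} = \frac{u}{8}$
$j{\left(b \right)} = -4 - 2 b$
$x{\left(J \right)} = 4 + J$ ($x{\left(J \right)} = J + 4 = 4 + J$)
$y{\left(H,Z \right)} = -14 + Z$ ($y{\left(H,Z \right)} = Z - 14 = -14 + Z$)
$\frac{y{\left(-17,j{\left(f \right)} \right)}}{x{\left(z{\left(-5 \right)} \right)}} = \frac{-14 - -6}{4 + \frac{1}{8} \left(-5\right)} = \frac{-14 + \left(-4 + 10\right)}{4 - \frac{5}{8}} = \frac{-14 + 6}{\frac{27}{8}} = \left(-8\right) \frac{8}{27} = - \frac{64}{27}$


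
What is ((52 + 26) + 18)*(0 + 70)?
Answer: 6720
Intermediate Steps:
((52 + 26) + 18)*(0 + 70) = (78 + 18)*70 = 96*70 = 6720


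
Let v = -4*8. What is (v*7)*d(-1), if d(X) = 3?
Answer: -672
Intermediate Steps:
v = -32
(v*7)*d(-1) = -32*7*3 = -224*3 = -672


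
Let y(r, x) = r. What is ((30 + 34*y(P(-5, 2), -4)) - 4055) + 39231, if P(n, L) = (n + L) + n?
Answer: 34934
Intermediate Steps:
P(n, L) = L + 2*n (P(n, L) = (L + n) + n = L + 2*n)
((30 + 34*y(P(-5, 2), -4)) - 4055) + 39231 = ((30 + 34*(2 + 2*(-5))) - 4055) + 39231 = ((30 + 34*(2 - 10)) - 4055) + 39231 = ((30 + 34*(-8)) - 4055) + 39231 = ((30 - 272) - 4055) + 39231 = (-242 - 4055) + 39231 = -4297 + 39231 = 34934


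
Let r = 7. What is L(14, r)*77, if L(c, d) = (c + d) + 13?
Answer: 2618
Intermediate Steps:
L(c, d) = 13 + c + d
L(14, r)*77 = (13 + 14 + 7)*77 = 34*77 = 2618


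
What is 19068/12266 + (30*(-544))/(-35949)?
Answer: 147609442/73491739 ≈ 2.0085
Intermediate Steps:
19068/12266 + (30*(-544))/(-35949) = 19068*(1/12266) - 16320*(-1/35949) = 9534/6133 + 5440/11983 = 147609442/73491739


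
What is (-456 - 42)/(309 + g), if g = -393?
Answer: 83/14 ≈ 5.9286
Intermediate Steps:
(-456 - 42)/(309 + g) = (-456 - 42)/(309 - 393) = -498/(-84) = -498*(-1/84) = 83/14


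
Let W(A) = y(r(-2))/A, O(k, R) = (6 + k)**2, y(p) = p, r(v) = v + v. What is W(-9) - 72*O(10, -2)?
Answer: -165884/9 ≈ -18432.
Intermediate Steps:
r(v) = 2*v
W(A) = -4/A (W(A) = (2*(-2))/A = -4/A)
W(-9) - 72*O(10, -2) = -4/(-9) - 72*(6 + 10)**2 = -4*(-1/9) - 72*16**2 = 4/9 - 72*256 = 4/9 - 18432 = -165884/9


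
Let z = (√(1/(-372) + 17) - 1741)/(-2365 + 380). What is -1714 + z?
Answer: -3400549/1985 - √588039/369210 ≈ -1713.1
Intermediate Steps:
z = 1741/1985 - √588039/369210 (z = (√(-1/372 + 17) - 1741)/(-1985) = (√(6323/372) - 1741)*(-1/1985) = (√588039/186 - 1741)*(-1/1985) = (-1741 + √588039/186)*(-1/1985) = 1741/1985 - √588039/369210 ≈ 0.87500)
-1714 + z = -1714 + (1741/1985 - √588039/369210) = -3400549/1985 - √588039/369210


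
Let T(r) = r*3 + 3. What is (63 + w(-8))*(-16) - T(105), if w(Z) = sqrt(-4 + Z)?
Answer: -1326 - 32*I*sqrt(3) ≈ -1326.0 - 55.426*I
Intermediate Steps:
T(r) = 3 + 3*r (T(r) = 3*r + 3 = 3 + 3*r)
(63 + w(-8))*(-16) - T(105) = (63 + sqrt(-4 - 8))*(-16) - (3 + 3*105) = (63 + sqrt(-12))*(-16) - (3 + 315) = (63 + 2*I*sqrt(3))*(-16) - 1*318 = (-1008 - 32*I*sqrt(3)) - 318 = -1326 - 32*I*sqrt(3)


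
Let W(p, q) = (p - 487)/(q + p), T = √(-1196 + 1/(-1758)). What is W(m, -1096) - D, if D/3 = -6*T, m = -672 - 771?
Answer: 1930/2539 + 3*I*√3696316302/293 ≈ 0.76014 + 622.5*I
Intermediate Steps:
m = -1443
T = I*√3696316302/1758 (T = √(-1196 - 1/1758) = √(-2102569/1758) = I*√3696316302/1758 ≈ 34.583*I)
W(p, q) = (-487 + p)/(p + q)
D = -3*I*√3696316302/293 (D = 3*(-I*√3696316302/293) = -3*I*√3696316302/293 ≈ -622.5*I)
W(m, -1096) - D = (-487 - 1443)/(-1443 - 1096) - (-3)*I*√3696316302/293 = -1930/(-2539) + 3*I*√3696316302/293 = -1/2539*(-1930) + 3*I*√3696316302/293 = 1930/2539 + 3*I*√3696316302/293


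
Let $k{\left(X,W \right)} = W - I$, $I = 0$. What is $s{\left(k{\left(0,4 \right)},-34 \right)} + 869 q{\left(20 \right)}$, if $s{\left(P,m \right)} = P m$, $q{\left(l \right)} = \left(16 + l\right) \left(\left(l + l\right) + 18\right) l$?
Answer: $36289304$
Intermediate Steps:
$k{\left(X,W \right)} = W$ ($k{\left(X,W \right)} = W - 0 = W + 0 = W$)
$q{\left(l \right)} = l \left(16 + l\right) \left(18 + 2 l\right)$ ($q{\left(l \right)} = \left(16 + l\right) \left(2 l + 18\right) l = \left(16 + l\right) \left(18 + 2 l\right) l = l \left(16 + l\right) \left(18 + 2 l\right)$)
$s{\left(k{\left(0,4 \right)},-34 \right)} + 869 q{\left(20 \right)} = 4 \left(-34\right) + 869 \cdot 2 \cdot 20 \left(144 + 20^{2} + 25 \cdot 20\right) = -136 + 869 \cdot 2 \cdot 20 \left(144 + 400 + 500\right) = -136 + 869 \cdot 2 \cdot 20 \cdot 1044 = -136 + 869 \cdot 41760 = -136 + 36289440 = 36289304$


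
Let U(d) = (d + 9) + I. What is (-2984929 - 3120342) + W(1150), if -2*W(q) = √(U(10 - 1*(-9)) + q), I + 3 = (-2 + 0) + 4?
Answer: -6105271 - √1177/2 ≈ -6.1053e+6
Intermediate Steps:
I = -1 (I = -3 + ((-2 + 0) + 4) = -3 + (-2 + 4) = -3 + 2 = -1)
U(d) = 8 + d (U(d) = (d + 9) - 1 = (9 + d) - 1 = 8 + d)
W(q) = -√(27 + q)/2 (W(q) = -√((8 + (10 - 1*(-9))) + q)/2 = -√((8 + (10 + 9)) + q)/2 = -√((8 + 19) + q)/2 = -√(27 + q)/2)
(-2984929 - 3120342) + W(1150) = (-2984929 - 3120342) - √(27 + 1150)/2 = -6105271 - √1177/2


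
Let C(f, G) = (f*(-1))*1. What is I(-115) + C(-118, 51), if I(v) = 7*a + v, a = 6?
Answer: 45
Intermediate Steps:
C(f, G) = -f (C(f, G) = -f*1 = -f)
I(v) = 42 + v (I(v) = 7*6 + v = 42 + v)
I(-115) + C(-118, 51) = (42 - 115) - 1*(-118) = -73 + 118 = 45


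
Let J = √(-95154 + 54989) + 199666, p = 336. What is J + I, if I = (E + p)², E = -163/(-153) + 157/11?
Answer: 915189803878/2832489 + I*√40165 ≈ 3.231e+5 + 200.41*I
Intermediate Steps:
E = 25814/1683 (E = -163*(-1/153) + 157*(1/11) = 163/153 + 157/11 = 25814/1683 ≈ 15.338)
I = 349638055204/2832489 (I = (25814/1683 + 336)² = (591302/1683)² = 349638055204/2832489 ≈ 1.2344e+5)
J = 199666 + I*√40165 (J = √(-40165) + 199666 = I*√40165 + 199666 = 199666 + I*√40165 ≈ 1.9967e+5 + 200.41*I)
J + I = (199666 + I*√40165) + 349638055204/2832489 = 915189803878/2832489 + I*√40165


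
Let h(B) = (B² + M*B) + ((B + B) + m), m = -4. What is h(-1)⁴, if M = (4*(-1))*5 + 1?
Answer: 38416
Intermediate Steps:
M = -19 (M = -4*5 + 1 = -20 + 1 = -19)
h(B) = -4 + B² - 17*B (h(B) = (B² - 19*B) + ((B + B) - 4) = (B² - 19*B) + (2*B - 4) = (B² - 19*B) + (-4 + 2*B) = -4 + B² - 17*B)
h(-1)⁴ = (-4 + (-1)² - 17*(-1))⁴ = (-4 + 1 + 17)⁴ = 14⁴ = 38416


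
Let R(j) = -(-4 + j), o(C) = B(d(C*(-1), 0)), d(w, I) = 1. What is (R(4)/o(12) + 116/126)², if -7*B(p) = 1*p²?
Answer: 3364/3969 ≈ 0.84757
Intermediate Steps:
B(p) = -p²/7
o(C) = -⅐ (o(C) = -⅐*1² = -⅐*1 = -⅐)
R(j) = 4 - j
(R(4)/o(12) + 116/126)² = ((4 - 1*4)/(-⅐) + 116/126)² = ((4 - 4)*(-7) + 116*(1/126))² = (0*(-7) + 58/63)² = (0 + 58/63)² = (58/63)² = 3364/3969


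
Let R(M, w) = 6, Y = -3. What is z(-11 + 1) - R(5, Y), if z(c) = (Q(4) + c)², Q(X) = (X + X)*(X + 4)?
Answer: 2910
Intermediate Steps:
Q(X) = 2*X*(4 + X) (Q(X) = (2*X)*(4 + X) = 2*X*(4 + X))
z(c) = (64 + c)² (z(c) = (2*4*(4 + 4) + c)² = (2*4*8 + c)² = (64 + c)²)
z(-11 + 1) - R(5, Y) = (64 + (-11 + 1))² - 1*6 = (64 - 10)² - 6 = 54² - 6 = 2916 - 6 = 2910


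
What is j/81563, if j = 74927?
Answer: 74927/81563 ≈ 0.91864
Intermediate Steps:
j/81563 = 74927/81563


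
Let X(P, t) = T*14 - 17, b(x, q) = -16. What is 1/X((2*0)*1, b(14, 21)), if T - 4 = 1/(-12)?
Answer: 6/227 ≈ 0.026432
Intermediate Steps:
T = 47/12 (T = 4 + 1/(-12) = 4 - 1/12 = 47/12 ≈ 3.9167)
X(P, t) = 227/6 (X(P, t) = (47/12)*14 - 17 = 329/6 - 17 = 227/6)
1/X((2*0)*1, b(14, 21)) = 1/(227/6) = 6/227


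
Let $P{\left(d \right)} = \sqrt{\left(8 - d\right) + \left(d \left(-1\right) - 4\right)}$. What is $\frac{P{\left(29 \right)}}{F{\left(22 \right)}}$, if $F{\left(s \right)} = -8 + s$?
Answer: $\frac{3 i \sqrt{6}}{14} \approx 0.52489 i$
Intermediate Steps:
$P{\left(d \right)} = \sqrt{4 - 2 d}$ ($P{\left(d \right)} = \sqrt{\left(8 - d\right) - \left(4 + d\right)} = \sqrt{4 - 2 d}$)
$\frac{P{\left(29 \right)}}{F{\left(22 \right)}} = \frac{\sqrt{4 - 58}}{-8 + 22} = \frac{\sqrt{4 - 58}}{14} = \sqrt{-54} \cdot \frac{1}{14} = 3 i \sqrt{6} \cdot \frac{1}{14} = \frac{3 i \sqrt{6}}{14}$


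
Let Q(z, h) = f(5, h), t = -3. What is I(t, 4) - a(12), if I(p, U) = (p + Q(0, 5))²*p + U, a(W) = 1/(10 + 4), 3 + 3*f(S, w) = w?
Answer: -521/42 ≈ -12.405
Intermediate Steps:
f(S, w) = -1 + w/3
Q(z, h) = -1 + h/3
a(W) = 1/14
I(p, U) = U + p*(⅔ + p)² (I(p, U) = (p + (-1 + (⅓)*5))²*p + U = (p + (-1 + 5/3))²*p + U = (p + ⅔)²*p + U = (⅔ + p)²*p + U = p*(⅔ + p)² + U = U + p*(⅔ + p)²)
I(t, 4) - a(12) = (4 + (⅑)*(-3)*(2 + 3*(-3))²) - 1*1/14 = (4 + (⅑)*(-3)*(2 - 9)²) - 1/14 = (4 + (⅑)*(-3)*(-7)²) - 1/14 = (4 + (⅑)*(-3)*49) - 1/14 = (4 - 49/3) - 1/14 = -37/3 - 1/14 = -521/42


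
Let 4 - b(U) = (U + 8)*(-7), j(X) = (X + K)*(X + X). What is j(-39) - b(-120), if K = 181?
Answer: -10296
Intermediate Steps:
j(X) = 2*X*(181 + X) (j(X) = (X + 181)*(X + X) = (181 + X)*(2*X) = 2*X*(181 + X))
b(U) = 60 + 7*U (b(U) = 4 - (U + 8)*(-7) = 4 - (8 + U)*(-7) = 4 - (-56 - 7*U) = 4 + (56 + 7*U) = 60 + 7*U)
j(-39) - b(-120) = 2*(-39)*(181 - 39) - (60 + 7*(-120)) = 2*(-39)*142 - (60 - 840) = -11076 - 1*(-780) = -11076 + 780 = -10296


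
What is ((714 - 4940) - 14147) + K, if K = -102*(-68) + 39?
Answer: -11398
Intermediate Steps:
K = 6975 (K = 6936 + 39 = 6975)
((714 - 4940) - 14147) + K = ((714 - 4940) - 14147) + 6975 = (-4226 - 14147) + 6975 = -18373 + 6975 = -11398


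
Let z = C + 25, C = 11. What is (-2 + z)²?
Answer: 1156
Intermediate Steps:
z = 36 (z = 11 + 25 = 36)
(-2 + z)² = (-2 + 36)² = 34² = 1156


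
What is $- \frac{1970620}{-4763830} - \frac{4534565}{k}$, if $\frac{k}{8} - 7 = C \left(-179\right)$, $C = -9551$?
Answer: $\frac{23262810307}{283284009248} \approx 0.082118$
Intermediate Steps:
$k = 13677088$ ($k = 56 + 8 \left(\left(-9551\right) \left(-179\right)\right) = 56 + 8 \cdot 1709629 = 56 + 13677032 = 13677088$)
$- \frac{1970620}{-4763830} - \frac{4534565}{k} = - \frac{1970620}{-4763830} - \frac{4534565}{13677088} = \left(-1970620\right) \left(- \frac{1}{4763830}\right) - \frac{197155}{594656} = \frac{197062}{476383} - \frac{197155}{594656} = \frac{23262810307}{283284009248}$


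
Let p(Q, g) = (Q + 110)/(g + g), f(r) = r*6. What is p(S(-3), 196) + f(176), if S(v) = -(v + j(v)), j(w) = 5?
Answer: 103515/98 ≈ 1056.3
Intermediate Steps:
S(v) = -5 - v (S(v) = -(v + 5) = -(5 + v) = -5 - v)
f(r) = 6*r
p(Q, g) = (110 + Q)/(2*g) (p(Q, g) = (110 + Q)/((2*g)) = (110 + Q)*(1/(2*g)) = (110 + Q)/(2*g))
p(S(-3), 196) + f(176) = (½)*(110 + (-5 - 1*(-3)))/196 + 6*176 = (½)*(1/196)*(110 + (-5 + 3)) + 1056 = (½)*(1/196)*(110 - 2) + 1056 = (½)*(1/196)*108 + 1056 = 27/98 + 1056 = 103515/98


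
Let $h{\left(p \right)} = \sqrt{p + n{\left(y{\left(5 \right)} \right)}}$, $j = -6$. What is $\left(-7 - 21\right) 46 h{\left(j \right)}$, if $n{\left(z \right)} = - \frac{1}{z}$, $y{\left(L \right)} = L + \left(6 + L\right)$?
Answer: $- 322 i \sqrt{97} \approx - 3171.3 i$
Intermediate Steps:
$y{\left(L \right)} = 6 + 2 L$
$h{\left(p \right)} = \sqrt{- \frac{1}{16} + p}$ ($h{\left(p \right)} = \sqrt{p - \frac{1}{6 + 2 \cdot 5}} = \sqrt{p - \frac{1}{6 + 10}} = \sqrt{p - \frac{1}{16}} = \sqrt{- \frac{1}{16} + p}$)
$\left(-7 - 21\right) 46 h{\left(j \right)} = \left(-7 - 21\right) 46 \frac{\sqrt{-1 + 16 \left(-6\right)}}{4} = \left(-28\right) 46 \frac{\sqrt{-1 - 96}}{4} = - 1288 \frac{\sqrt{-97}}{4} = - 1288 \frac{i \sqrt{97}}{4} = - 322 i \sqrt{97}$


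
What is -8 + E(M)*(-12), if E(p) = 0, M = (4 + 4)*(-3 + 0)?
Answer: -8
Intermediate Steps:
M = -24 (M = 8*(-3) = -24)
-8 + E(M)*(-12) = -8 + 0*(-12) = -8 + 0 = -8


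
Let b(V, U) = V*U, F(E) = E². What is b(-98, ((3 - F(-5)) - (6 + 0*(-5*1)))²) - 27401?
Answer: -104233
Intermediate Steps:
b(V, U) = U*V
b(-98, ((3 - F(-5)) - (6 + 0*(-5*1)))²) - 27401 = ((3 - 1*(-5)²) - (6 + 0*(-5*1)))²*(-98) - 27401 = ((3 - 1*25) - (6 + 0*(-5)))²*(-98) - 27401 = ((3 - 25) - (6 + 0))²*(-98) - 27401 = (-22 - 1*6)²*(-98) - 27401 = (-22 - 6)²*(-98) - 27401 = (-28)²*(-98) - 27401 = 784*(-98) - 27401 = -76832 - 27401 = -104233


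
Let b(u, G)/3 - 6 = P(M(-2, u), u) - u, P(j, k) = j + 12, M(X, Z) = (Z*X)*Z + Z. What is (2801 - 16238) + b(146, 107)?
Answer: -141279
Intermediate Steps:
M(X, Z) = Z + X*Z² (M(X, Z) = (X*Z)*Z + Z = X*Z² + Z = Z + X*Z²)
P(j, k) = 12 + j
b(u, G) = 54 - 3*u + 3*u*(1 - 2*u) (b(u, G) = 18 + 3*((12 + u*(1 - 2*u)) - u) = 18 + 3*(12 - u + u*(1 - 2*u)) = 18 + (36 - 3*u + 3*u*(1 - 2*u)) = 54 - 3*u + 3*u*(1 - 2*u))
(2801 - 16238) + b(146, 107) = (2801 - 16238) + (54 - 6*146²) = -13437 + (54 - 6*21316) = -13437 + (54 - 127896) = -13437 - 127842 = -141279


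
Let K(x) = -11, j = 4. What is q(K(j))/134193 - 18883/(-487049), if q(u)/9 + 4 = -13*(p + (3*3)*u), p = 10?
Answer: 2529357964/21786188819 ≈ 0.11610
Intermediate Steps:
q(u) = -1206 - 1053*u (q(u) = -36 + 9*(-13*(10 + (3*3)*u)) = -36 + 9*(-13*(10 + 9*u)) = -36 + 9*(-130 - 117*u) = -36 + (-1170 - 1053*u) = -1206 - 1053*u)
q(K(j))/134193 - 18883/(-487049) = (-1206 - 1053*(-11))/134193 - 18883/(-487049) = (-1206 + 11583)*(1/134193) - 18883*(-1/487049) = 10377*(1/134193) + 18883/487049 = 3459/44731 + 18883/487049 = 2529357964/21786188819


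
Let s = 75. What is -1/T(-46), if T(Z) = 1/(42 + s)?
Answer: -117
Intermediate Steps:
T(Z) = 1/117 (T(Z) = 1/(42 + 75) = 1/117)
-1/T(-46) = -1/1/117 = -1*117 = -117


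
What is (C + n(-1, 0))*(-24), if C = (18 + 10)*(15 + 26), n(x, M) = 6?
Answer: -27696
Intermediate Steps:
C = 1148 (C = 28*41 = 1148)
(C + n(-1, 0))*(-24) = (1148 + 6)*(-24) = 1154*(-24) = -27696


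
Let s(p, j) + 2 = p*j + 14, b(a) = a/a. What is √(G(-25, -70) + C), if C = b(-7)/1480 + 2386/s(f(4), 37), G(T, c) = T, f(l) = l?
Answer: I*√5523545/740 ≈ 3.176*I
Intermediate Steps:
b(a) = 1
s(p, j) = 12 + j*p (s(p, j) = -2 + (p*j + 14) = -2 + (j*p + 14) = -2 + (14 + j*p) = 12 + j*p)
C = 44143/2960 (C = 1/1480 + 2386/(12 + 37*4) = 1*(1/1480) + 2386/(12 + 148) = 1/1480 + 2386/160 = 1/1480 + 2386*(1/160) = 1/1480 + 1193/80 = 44143/2960 ≈ 14.913)
√(G(-25, -70) + C) = √(-25 + 44143/2960) = √(-29857/2960) = I*√5523545/740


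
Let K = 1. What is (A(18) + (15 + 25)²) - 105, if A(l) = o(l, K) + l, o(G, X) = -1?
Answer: 1512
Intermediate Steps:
A(l) = -1 + l
(A(18) + (15 + 25)²) - 105 = ((-1 + 18) + (15 + 25)²) - 105 = (17 + 40²) - 105 = (17 + 1600) - 105 = 1617 - 105 = 1512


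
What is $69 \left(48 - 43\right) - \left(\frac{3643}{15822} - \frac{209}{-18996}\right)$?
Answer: $\frac{17269811069}{50092452} \approx 344.76$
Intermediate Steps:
$69 \left(48 - 43\right) - \left(\frac{3643}{15822} - \frac{209}{-18996}\right) = 69 \cdot 5 - \left(3643 \cdot \frac{1}{15822} - - \frac{209}{18996}\right) = 345 - \left(\frac{3643}{15822} + \frac{209}{18996}\right) = 345 - \frac{12084871}{50092452} = \frac{17269811069}{50092452}$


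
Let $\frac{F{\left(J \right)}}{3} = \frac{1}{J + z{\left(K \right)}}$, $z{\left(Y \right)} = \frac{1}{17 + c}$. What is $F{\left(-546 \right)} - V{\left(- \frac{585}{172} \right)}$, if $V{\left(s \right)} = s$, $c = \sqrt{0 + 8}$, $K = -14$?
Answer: $\frac{48915780261}{14405349676} + \frac{6 \sqrt{2}}{83752033} \approx 3.3957$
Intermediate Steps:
$c = 2 \sqrt{2}$ ($c = \sqrt{8} = 2 \sqrt{2} \approx 2.8284$)
$z{\left(Y \right)} = \frac{1}{17 + 2 \sqrt{2}}$
$F{\left(J \right)} = \frac{3}{\frac{17}{281} + J - \frac{2 \sqrt{2}}{281}}$ ($F{\left(J \right)} = \frac{3}{J + \left(\frac{17}{281} - \frac{2 \sqrt{2}}{281}\right)} = \frac{3}{\frac{17}{281} + J - \frac{2 \sqrt{2}}{281}}$)
$F{\left(-546 \right)} - V{\left(- \frac{585}{172} \right)} = \frac{3 \left(17 + 2 \sqrt{2}\right)}{1 - 546 \left(17 + 2 \sqrt{2}\right)} - - \frac{585}{172} = \frac{3 \left(17 + 2 \sqrt{2}\right)}{1 - \left(9282 + 1092 \sqrt{2}\right)} - \left(-585\right) \frac{1}{172} = \frac{3 \left(17 + 2 \sqrt{2}\right)}{-9281 - 1092 \sqrt{2}} - - \frac{585}{172} = \frac{3 \left(17 + 2 \sqrt{2}\right)}{-9281 - 1092 \sqrt{2}} + \frac{585}{172} = \frac{585}{172} + \frac{3 \left(17 + 2 \sqrt{2}\right)}{-9281 - 1092 \sqrt{2}}$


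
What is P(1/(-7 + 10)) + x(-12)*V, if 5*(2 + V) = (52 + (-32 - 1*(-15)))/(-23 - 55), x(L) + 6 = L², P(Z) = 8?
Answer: -3645/13 ≈ -280.38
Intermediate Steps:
x(L) = -6 + L²
V = -163/78 (V = -2 + ((52 + (-32 - 1*(-15)))/(-23 - 55))/5 = -2 + ((52 + (-32 + 15))/(-78))/5 = -2 + ((52 - 17)*(-1/78))/5 = -2 + (35*(-1/78))/5 = -2 + (⅕)*(-35/78) = -2 - 7/78 = -163/78 ≈ -2.0897)
P(1/(-7 + 10)) + x(-12)*V = 8 + (-6 + (-12)²)*(-163/78) = 8 + (-6 + 144)*(-163/78) = 8 + 138*(-163/78) = 8 - 3749/13 = -3645/13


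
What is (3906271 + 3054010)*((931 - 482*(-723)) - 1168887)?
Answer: -5703741471070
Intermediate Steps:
(3906271 + 3054010)*((931 - 482*(-723)) - 1168887) = 6960281*((931 + 348486) - 1168887) = 6960281*(349417 - 1168887) = 6960281*(-819470) = -5703741471070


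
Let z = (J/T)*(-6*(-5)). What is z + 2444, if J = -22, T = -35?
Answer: 17240/7 ≈ 2462.9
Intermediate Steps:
z = 132/7 (z = (-22/(-35))*(-6*(-5)) = -22*(-1/35)*30 = (22/35)*30 = 132/7 ≈ 18.857)
z + 2444 = 132/7 + 2444 = 17240/7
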